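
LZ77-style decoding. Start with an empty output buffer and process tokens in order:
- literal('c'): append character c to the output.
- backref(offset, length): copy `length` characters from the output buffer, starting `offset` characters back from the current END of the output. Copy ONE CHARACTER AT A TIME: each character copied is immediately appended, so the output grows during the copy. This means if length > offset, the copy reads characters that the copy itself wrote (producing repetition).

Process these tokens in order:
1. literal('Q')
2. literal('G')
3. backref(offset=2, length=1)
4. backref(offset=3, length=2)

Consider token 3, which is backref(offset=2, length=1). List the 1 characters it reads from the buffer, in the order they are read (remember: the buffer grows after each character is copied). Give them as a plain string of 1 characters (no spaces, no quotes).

Answer: Q

Derivation:
Token 1: literal('Q'). Output: "Q"
Token 2: literal('G'). Output: "QG"
Token 3: backref(off=2, len=1). Buffer before: "QG" (len 2)
  byte 1: read out[0]='Q', append. Buffer now: "QGQ"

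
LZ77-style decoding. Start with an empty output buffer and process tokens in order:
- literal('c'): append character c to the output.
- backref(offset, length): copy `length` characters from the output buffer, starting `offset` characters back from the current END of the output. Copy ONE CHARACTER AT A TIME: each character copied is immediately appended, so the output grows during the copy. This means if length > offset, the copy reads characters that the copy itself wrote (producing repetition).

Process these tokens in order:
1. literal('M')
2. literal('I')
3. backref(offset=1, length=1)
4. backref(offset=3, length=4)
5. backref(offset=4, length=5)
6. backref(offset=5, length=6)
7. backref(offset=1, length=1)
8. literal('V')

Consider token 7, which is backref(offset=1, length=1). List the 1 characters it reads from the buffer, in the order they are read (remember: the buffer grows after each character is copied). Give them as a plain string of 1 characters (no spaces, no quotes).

Answer: M

Derivation:
Token 1: literal('M'). Output: "M"
Token 2: literal('I'). Output: "MI"
Token 3: backref(off=1, len=1). Copied 'I' from pos 1. Output: "MII"
Token 4: backref(off=3, len=4) (overlapping!). Copied 'MIIM' from pos 0. Output: "MIIMIIM"
Token 5: backref(off=4, len=5) (overlapping!). Copied 'MIIMM' from pos 3. Output: "MIIMIIMMIIMM"
Token 6: backref(off=5, len=6) (overlapping!). Copied 'MIIMMM' from pos 7. Output: "MIIMIIMMIIMMMIIMMM"
Token 7: backref(off=1, len=1). Buffer before: "MIIMIIMMIIMMMIIMMM" (len 18)
  byte 1: read out[17]='M', append. Buffer now: "MIIMIIMMIIMMMIIMMMM"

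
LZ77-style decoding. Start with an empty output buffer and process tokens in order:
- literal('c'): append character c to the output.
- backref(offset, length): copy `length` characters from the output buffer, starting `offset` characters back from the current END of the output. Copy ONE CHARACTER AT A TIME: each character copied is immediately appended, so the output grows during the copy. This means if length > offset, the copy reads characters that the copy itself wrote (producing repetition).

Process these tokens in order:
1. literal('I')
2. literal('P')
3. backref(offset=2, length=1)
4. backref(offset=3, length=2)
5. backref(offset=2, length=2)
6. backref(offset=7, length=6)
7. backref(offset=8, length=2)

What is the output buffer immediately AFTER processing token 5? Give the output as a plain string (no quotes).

Token 1: literal('I'). Output: "I"
Token 2: literal('P'). Output: "IP"
Token 3: backref(off=2, len=1). Copied 'I' from pos 0. Output: "IPI"
Token 4: backref(off=3, len=2). Copied 'IP' from pos 0. Output: "IPIIP"
Token 5: backref(off=2, len=2). Copied 'IP' from pos 3. Output: "IPIIPIP"

Answer: IPIIPIP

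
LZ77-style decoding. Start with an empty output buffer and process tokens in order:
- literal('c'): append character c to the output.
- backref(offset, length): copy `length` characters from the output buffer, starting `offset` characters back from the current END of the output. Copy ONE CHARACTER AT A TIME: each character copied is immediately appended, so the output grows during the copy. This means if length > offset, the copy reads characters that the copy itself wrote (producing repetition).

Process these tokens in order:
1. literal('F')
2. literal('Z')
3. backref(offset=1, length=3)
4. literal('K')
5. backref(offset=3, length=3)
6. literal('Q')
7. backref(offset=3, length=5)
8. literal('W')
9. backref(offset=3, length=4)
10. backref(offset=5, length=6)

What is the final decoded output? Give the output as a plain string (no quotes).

Token 1: literal('F'). Output: "F"
Token 2: literal('Z'). Output: "FZ"
Token 3: backref(off=1, len=3) (overlapping!). Copied 'ZZZ' from pos 1. Output: "FZZZZ"
Token 4: literal('K'). Output: "FZZZZK"
Token 5: backref(off=3, len=3). Copied 'ZZK' from pos 3. Output: "FZZZZKZZK"
Token 6: literal('Q'). Output: "FZZZZKZZKQ"
Token 7: backref(off=3, len=5) (overlapping!). Copied 'ZKQZK' from pos 7. Output: "FZZZZKZZKQZKQZK"
Token 8: literal('W'). Output: "FZZZZKZZKQZKQZKW"
Token 9: backref(off=3, len=4) (overlapping!). Copied 'ZKWZ' from pos 13. Output: "FZZZZKZZKQZKQZKWZKWZ"
Token 10: backref(off=5, len=6) (overlapping!). Copied 'WZKWZW' from pos 15. Output: "FZZZZKZZKQZKQZKWZKWZWZKWZW"

Answer: FZZZZKZZKQZKQZKWZKWZWZKWZW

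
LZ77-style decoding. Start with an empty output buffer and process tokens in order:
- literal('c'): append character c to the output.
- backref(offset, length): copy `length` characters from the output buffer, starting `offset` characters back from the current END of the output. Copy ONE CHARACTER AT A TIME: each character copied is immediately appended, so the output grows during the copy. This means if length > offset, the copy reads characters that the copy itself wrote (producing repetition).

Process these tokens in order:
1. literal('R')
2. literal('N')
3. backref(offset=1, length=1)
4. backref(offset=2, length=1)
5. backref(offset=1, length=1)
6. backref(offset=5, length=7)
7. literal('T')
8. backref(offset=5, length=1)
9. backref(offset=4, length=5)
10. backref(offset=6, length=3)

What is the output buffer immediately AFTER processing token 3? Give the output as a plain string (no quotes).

Token 1: literal('R'). Output: "R"
Token 2: literal('N'). Output: "RN"
Token 3: backref(off=1, len=1). Copied 'N' from pos 1. Output: "RNN"

Answer: RNN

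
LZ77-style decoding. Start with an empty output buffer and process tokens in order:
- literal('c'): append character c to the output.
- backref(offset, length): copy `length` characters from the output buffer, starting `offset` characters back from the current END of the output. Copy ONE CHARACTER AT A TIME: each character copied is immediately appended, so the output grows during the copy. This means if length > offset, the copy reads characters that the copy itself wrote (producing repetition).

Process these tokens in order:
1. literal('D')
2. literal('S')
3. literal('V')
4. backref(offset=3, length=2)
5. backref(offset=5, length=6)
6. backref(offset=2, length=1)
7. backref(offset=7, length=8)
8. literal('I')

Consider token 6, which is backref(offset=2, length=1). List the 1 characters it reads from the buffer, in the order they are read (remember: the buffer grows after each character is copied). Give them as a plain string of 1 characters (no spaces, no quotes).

Answer: S

Derivation:
Token 1: literal('D'). Output: "D"
Token 2: literal('S'). Output: "DS"
Token 3: literal('V'). Output: "DSV"
Token 4: backref(off=3, len=2). Copied 'DS' from pos 0. Output: "DSVDS"
Token 5: backref(off=5, len=6) (overlapping!). Copied 'DSVDSD' from pos 0. Output: "DSVDSDSVDSD"
Token 6: backref(off=2, len=1). Buffer before: "DSVDSDSVDSD" (len 11)
  byte 1: read out[9]='S', append. Buffer now: "DSVDSDSVDSDS"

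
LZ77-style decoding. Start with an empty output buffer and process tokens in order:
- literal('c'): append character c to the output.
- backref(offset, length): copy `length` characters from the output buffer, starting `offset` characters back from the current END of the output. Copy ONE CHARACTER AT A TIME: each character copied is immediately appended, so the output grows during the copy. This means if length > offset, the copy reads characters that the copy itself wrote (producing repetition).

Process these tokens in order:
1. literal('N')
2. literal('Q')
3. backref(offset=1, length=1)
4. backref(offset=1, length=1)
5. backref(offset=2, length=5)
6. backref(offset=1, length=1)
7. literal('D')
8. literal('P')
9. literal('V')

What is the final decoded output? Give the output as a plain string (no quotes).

Token 1: literal('N'). Output: "N"
Token 2: literal('Q'). Output: "NQ"
Token 3: backref(off=1, len=1). Copied 'Q' from pos 1. Output: "NQQ"
Token 4: backref(off=1, len=1). Copied 'Q' from pos 2. Output: "NQQQ"
Token 5: backref(off=2, len=5) (overlapping!). Copied 'QQQQQ' from pos 2. Output: "NQQQQQQQQ"
Token 6: backref(off=1, len=1). Copied 'Q' from pos 8. Output: "NQQQQQQQQQ"
Token 7: literal('D'). Output: "NQQQQQQQQQD"
Token 8: literal('P'). Output: "NQQQQQQQQQDP"
Token 9: literal('V'). Output: "NQQQQQQQQQDPV"

Answer: NQQQQQQQQQDPV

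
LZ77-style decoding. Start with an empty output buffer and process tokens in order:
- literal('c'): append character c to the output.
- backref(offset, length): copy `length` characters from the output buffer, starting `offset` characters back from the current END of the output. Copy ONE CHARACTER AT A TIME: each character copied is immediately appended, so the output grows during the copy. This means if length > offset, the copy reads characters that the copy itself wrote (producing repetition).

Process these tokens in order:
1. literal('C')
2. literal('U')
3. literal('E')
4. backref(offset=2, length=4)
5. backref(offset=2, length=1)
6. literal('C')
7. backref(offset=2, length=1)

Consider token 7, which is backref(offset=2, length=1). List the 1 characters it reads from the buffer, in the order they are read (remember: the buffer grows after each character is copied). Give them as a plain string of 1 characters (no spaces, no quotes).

Token 1: literal('C'). Output: "C"
Token 2: literal('U'). Output: "CU"
Token 3: literal('E'). Output: "CUE"
Token 4: backref(off=2, len=4) (overlapping!). Copied 'UEUE' from pos 1. Output: "CUEUEUE"
Token 5: backref(off=2, len=1). Copied 'U' from pos 5. Output: "CUEUEUEU"
Token 6: literal('C'). Output: "CUEUEUEUC"
Token 7: backref(off=2, len=1). Buffer before: "CUEUEUEUC" (len 9)
  byte 1: read out[7]='U', append. Buffer now: "CUEUEUEUCU"

Answer: U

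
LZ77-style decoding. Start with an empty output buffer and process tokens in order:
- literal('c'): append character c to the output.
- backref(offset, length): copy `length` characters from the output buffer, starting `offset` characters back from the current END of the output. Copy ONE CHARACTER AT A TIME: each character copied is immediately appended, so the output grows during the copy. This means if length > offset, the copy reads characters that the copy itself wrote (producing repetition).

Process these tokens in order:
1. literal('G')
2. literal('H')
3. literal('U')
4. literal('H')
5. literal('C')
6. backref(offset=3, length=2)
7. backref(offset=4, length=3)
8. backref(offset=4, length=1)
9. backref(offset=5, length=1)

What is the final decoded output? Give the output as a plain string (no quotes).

Token 1: literal('G'). Output: "G"
Token 2: literal('H'). Output: "GH"
Token 3: literal('U'). Output: "GHU"
Token 4: literal('H'). Output: "GHUH"
Token 5: literal('C'). Output: "GHUHC"
Token 6: backref(off=3, len=2). Copied 'UH' from pos 2. Output: "GHUHCUH"
Token 7: backref(off=4, len=3). Copied 'HCU' from pos 3. Output: "GHUHCUHHCU"
Token 8: backref(off=4, len=1). Copied 'H' from pos 6. Output: "GHUHCUHHCUH"
Token 9: backref(off=5, len=1). Copied 'H' from pos 6. Output: "GHUHCUHHCUHH"

Answer: GHUHCUHHCUHH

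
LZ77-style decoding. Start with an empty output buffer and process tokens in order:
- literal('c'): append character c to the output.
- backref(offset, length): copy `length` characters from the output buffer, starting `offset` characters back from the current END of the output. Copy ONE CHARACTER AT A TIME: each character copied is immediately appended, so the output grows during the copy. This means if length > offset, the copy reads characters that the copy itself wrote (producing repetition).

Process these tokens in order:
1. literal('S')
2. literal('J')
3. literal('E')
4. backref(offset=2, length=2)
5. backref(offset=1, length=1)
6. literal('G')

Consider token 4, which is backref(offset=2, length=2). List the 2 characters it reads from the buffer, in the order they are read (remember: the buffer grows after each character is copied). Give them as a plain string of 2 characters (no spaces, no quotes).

Answer: JE

Derivation:
Token 1: literal('S'). Output: "S"
Token 2: literal('J'). Output: "SJ"
Token 3: literal('E'). Output: "SJE"
Token 4: backref(off=2, len=2). Buffer before: "SJE" (len 3)
  byte 1: read out[1]='J', append. Buffer now: "SJEJ"
  byte 2: read out[2]='E', append. Buffer now: "SJEJE"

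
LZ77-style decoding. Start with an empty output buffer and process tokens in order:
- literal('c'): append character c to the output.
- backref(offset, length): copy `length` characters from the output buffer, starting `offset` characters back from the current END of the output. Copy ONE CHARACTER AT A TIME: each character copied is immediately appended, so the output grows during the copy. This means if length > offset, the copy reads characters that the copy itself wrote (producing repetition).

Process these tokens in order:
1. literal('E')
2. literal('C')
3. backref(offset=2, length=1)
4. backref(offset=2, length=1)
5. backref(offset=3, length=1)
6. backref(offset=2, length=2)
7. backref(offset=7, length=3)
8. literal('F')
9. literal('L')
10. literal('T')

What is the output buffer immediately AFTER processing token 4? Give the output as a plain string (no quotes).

Token 1: literal('E'). Output: "E"
Token 2: literal('C'). Output: "EC"
Token 3: backref(off=2, len=1). Copied 'E' from pos 0. Output: "ECE"
Token 4: backref(off=2, len=1). Copied 'C' from pos 1. Output: "ECEC"

Answer: ECEC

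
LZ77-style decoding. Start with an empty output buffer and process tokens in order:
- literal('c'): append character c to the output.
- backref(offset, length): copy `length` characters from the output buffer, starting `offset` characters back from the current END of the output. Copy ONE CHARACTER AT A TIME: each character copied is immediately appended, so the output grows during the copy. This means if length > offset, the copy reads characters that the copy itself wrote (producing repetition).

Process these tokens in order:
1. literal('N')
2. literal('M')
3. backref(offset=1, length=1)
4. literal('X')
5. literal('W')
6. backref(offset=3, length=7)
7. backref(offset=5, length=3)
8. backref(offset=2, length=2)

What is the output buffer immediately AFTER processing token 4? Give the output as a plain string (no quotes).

Token 1: literal('N'). Output: "N"
Token 2: literal('M'). Output: "NM"
Token 3: backref(off=1, len=1). Copied 'M' from pos 1. Output: "NMM"
Token 4: literal('X'). Output: "NMMX"

Answer: NMMX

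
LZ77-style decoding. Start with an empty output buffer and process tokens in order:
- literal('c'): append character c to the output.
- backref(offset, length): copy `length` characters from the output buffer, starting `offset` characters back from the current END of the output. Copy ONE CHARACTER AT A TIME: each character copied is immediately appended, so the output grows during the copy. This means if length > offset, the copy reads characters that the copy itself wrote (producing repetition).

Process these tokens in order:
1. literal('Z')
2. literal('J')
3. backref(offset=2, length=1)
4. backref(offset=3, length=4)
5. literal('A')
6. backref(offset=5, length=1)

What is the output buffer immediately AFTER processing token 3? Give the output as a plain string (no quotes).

Token 1: literal('Z'). Output: "Z"
Token 2: literal('J'). Output: "ZJ"
Token 3: backref(off=2, len=1). Copied 'Z' from pos 0. Output: "ZJZ"

Answer: ZJZ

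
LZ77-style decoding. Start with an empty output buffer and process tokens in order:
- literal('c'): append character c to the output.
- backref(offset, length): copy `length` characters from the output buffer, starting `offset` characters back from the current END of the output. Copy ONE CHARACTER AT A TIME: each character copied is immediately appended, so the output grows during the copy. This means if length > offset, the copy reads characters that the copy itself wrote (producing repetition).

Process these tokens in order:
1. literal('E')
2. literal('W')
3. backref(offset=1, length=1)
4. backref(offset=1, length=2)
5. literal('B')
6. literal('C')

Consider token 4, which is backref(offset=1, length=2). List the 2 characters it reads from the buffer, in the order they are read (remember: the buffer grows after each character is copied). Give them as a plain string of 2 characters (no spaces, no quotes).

Answer: WW

Derivation:
Token 1: literal('E'). Output: "E"
Token 2: literal('W'). Output: "EW"
Token 3: backref(off=1, len=1). Copied 'W' from pos 1. Output: "EWW"
Token 4: backref(off=1, len=2). Buffer before: "EWW" (len 3)
  byte 1: read out[2]='W', append. Buffer now: "EWWW"
  byte 2: read out[3]='W', append. Buffer now: "EWWWW"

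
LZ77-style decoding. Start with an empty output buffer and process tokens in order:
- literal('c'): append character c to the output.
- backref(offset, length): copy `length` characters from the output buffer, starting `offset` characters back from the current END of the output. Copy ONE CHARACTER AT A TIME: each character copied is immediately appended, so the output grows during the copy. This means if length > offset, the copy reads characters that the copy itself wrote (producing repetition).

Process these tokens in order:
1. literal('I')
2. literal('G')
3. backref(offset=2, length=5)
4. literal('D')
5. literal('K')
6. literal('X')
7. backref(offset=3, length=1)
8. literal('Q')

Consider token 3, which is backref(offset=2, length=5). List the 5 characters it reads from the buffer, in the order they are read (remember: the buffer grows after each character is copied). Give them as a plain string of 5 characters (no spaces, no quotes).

Token 1: literal('I'). Output: "I"
Token 2: literal('G'). Output: "IG"
Token 3: backref(off=2, len=5). Buffer before: "IG" (len 2)
  byte 1: read out[0]='I', append. Buffer now: "IGI"
  byte 2: read out[1]='G', append. Buffer now: "IGIG"
  byte 3: read out[2]='I', append. Buffer now: "IGIGI"
  byte 4: read out[3]='G', append. Buffer now: "IGIGIG"
  byte 5: read out[4]='I', append. Buffer now: "IGIGIGI"

Answer: IGIGI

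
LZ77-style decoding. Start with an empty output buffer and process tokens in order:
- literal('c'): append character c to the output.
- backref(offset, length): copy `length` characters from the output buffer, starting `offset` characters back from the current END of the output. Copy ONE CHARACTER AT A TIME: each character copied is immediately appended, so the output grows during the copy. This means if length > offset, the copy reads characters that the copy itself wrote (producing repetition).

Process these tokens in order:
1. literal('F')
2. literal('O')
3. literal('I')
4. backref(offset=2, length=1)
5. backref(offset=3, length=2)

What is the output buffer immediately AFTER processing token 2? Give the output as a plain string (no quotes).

Answer: FO

Derivation:
Token 1: literal('F'). Output: "F"
Token 2: literal('O'). Output: "FO"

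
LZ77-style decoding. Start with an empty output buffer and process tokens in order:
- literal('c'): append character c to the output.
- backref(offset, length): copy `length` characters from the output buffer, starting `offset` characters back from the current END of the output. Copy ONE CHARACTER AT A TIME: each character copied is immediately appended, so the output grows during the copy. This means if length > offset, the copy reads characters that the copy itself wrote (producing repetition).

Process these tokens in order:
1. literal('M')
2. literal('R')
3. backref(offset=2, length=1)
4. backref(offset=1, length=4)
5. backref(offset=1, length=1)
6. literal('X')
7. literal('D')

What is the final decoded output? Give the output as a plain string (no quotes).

Token 1: literal('M'). Output: "M"
Token 2: literal('R'). Output: "MR"
Token 3: backref(off=2, len=1). Copied 'M' from pos 0. Output: "MRM"
Token 4: backref(off=1, len=4) (overlapping!). Copied 'MMMM' from pos 2. Output: "MRMMMMM"
Token 5: backref(off=1, len=1). Copied 'M' from pos 6. Output: "MRMMMMMM"
Token 6: literal('X'). Output: "MRMMMMMMX"
Token 7: literal('D'). Output: "MRMMMMMMXD"

Answer: MRMMMMMMXD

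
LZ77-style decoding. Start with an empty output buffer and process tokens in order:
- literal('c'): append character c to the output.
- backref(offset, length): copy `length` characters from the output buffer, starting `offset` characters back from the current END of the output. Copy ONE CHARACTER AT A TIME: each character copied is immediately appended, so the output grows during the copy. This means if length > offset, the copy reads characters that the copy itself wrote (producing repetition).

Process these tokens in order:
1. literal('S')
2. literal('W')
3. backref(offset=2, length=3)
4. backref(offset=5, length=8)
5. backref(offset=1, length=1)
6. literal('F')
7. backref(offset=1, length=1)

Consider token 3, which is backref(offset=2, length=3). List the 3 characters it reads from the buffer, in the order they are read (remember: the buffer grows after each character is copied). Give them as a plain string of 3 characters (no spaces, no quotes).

Answer: SWS

Derivation:
Token 1: literal('S'). Output: "S"
Token 2: literal('W'). Output: "SW"
Token 3: backref(off=2, len=3). Buffer before: "SW" (len 2)
  byte 1: read out[0]='S', append. Buffer now: "SWS"
  byte 2: read out[1]='W', append. Buffer now: "SWSW"
  byte 3: read out[2]='S', append. Buffer now: "SWSWS"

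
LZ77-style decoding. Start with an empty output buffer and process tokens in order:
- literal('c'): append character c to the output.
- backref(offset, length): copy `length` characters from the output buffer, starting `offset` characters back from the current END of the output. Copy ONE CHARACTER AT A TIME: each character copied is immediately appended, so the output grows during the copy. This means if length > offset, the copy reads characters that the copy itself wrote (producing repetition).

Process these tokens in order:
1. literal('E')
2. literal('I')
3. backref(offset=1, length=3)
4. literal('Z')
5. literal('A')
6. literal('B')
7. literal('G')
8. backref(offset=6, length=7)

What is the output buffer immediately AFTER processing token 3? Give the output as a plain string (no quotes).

Answer: EIIII

Derivation:
Token 1: literal('E'). Output: "E"
Token 2: literal('I'). Output: "EI"
Token 3: backref(off=1, len=3) (overlapping!). Copied 'III' from pos 1. Output: "EIIII"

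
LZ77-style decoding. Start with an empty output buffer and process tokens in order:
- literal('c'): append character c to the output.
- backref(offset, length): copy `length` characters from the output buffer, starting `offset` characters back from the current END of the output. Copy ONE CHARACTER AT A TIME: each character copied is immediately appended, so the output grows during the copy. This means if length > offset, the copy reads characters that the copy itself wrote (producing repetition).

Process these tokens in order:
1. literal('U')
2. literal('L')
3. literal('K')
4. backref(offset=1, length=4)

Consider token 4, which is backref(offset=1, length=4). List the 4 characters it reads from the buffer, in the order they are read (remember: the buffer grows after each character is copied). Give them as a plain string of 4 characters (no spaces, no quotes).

Token 1: literal('U'). Output: "U"
Token 2: literal('L'). Output: "UL"
Token 3: literal('K'). Output: "ULK"
Token 4: backref(off=1, len=4). Buffer before: "ULK" (len 3)
  byte 1: read out[2]='K', append. Buffer now: "ULKK"
  byte 2: read out[3]='K', append. Buffer now: "ULKKK"
  byte 3: read out[4]='K', append. Buffer now: "ULKKKK"
  byte 4: read out[5]='K', append. Buffer now: "ULKKKKK"

Answer: KKKK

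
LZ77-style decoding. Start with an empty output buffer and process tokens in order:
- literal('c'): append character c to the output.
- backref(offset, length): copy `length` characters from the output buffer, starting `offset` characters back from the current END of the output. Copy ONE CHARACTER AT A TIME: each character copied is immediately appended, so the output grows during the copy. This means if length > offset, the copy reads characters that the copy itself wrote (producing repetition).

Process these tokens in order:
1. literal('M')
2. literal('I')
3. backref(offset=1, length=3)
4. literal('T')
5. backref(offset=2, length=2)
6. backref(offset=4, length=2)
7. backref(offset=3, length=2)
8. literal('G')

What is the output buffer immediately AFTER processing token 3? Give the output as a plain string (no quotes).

Answer: MIIII

Derivation:
Token 1: literal('M'). Output: "M"
Token 2: literal('I'). Output: "MI"
Token 3: backref(off=1, len=3) (overlapping!). Copied 'III' from pos 1. Output: "MIIII"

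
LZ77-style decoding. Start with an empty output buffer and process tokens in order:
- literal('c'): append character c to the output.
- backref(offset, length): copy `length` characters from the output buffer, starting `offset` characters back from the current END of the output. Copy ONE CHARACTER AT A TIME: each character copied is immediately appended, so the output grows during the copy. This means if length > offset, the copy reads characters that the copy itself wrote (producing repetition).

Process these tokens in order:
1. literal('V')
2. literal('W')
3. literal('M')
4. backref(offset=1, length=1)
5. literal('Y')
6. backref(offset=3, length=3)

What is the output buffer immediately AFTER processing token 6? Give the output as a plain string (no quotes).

Answer: VWMMYMMY

Derivation:
Token 1: literal('V'). Output: "V"
Token 2: literal('W'). Output: "VW"
Token 3: literal('M'). Output: "VWM"
Token 4: backref(off=1, len=1). Copied 'M' from pos 2. Output: "VWMM"
Token 5: literal('Y'). Output: "VWMMY"
Token 6: backref(off=3, len=3). Copied 'MMY' from pos 2. Output: "VWMMYMMY"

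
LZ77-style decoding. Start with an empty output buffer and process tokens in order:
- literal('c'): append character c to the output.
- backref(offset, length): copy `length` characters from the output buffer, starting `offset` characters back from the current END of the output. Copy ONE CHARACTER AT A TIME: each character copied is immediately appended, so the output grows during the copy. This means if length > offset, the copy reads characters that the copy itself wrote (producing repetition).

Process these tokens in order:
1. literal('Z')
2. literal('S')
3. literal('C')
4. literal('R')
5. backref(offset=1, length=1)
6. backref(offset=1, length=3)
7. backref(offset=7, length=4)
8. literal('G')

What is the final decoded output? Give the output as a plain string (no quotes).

Answer: ZSCRRRRRSCRRG

Derivation:
Token 1: literal('Z'). Output: "Z"
Token 2: literal('S'). Output: "ZS"
Token 3: literal('C'). Output: "ZSC"
Token 4: literal('R'). Output: "ZSCR"
Token 5: backref(off=1, len=1). Copied 'R' from pos 3. Output: "ZSCRR"
Token 6: backref(off=1, len=3) (overlapping!). Copied 'RRR' from pos 4. Output: "ZSCRRRRR"
Token 7: backref(off=7, len=4). Copied 'SCRR' from pos 1. Output: "ZSCRRRRRSCRR"
Token 8: literal('G'). Output: "ZSCRRRRRSCRRG"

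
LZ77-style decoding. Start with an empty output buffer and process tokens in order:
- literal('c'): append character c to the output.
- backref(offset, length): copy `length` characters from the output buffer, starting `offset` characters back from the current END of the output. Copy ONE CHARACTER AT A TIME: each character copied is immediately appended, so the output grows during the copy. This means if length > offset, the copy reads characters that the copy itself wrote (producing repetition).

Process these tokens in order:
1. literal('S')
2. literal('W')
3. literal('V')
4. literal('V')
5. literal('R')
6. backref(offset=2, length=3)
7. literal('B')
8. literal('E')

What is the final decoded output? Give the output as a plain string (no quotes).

Answer: SWVVRVRVBE

Derivation:
Token 1: literal('S'). Output: "S"
Token 2: literal('W'). Output: "SW"
Token 3: literal('V'). Output: "SWV"
Token 4: literal('V'). Output: "SWVV"
Token 5: literal('R'). Output: "SWVVR"
Token 6: backref(off=2, len=3) (overlapping!). Copied 'VRV' from pos 3. Output: "SWVVRVRV"
Token 7: literal('B'). Output: "SWVVRVRVB"
Token 8: literal('E'). Output: "SWVVRVRVBE"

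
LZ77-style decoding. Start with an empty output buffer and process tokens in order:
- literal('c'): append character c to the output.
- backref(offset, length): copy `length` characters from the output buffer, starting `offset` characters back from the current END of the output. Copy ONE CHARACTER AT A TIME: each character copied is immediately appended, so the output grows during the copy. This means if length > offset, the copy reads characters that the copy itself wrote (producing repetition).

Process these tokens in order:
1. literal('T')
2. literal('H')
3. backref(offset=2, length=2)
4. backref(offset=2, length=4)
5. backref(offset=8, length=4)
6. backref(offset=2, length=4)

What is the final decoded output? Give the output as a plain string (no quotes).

Token 1: literal('T'). Output: "T"
Token 2: literal('H'). Output: "TH"
Token 3: backref(off=2, len=2). Copied 'TH' from pos 0. Output: "THTH"
Token 4: backref(off=2, len=4) (overlapping!). Copied 'THTH' from pos 2. Output: "THTHTHTH"
Token 5: backref(off=8, len=4). Copied 'THTH' from pos 0. Output: "THTHTHTHTHTH"
Token 6: backref(off=2, len=4) (overlapping!). Copied 'THTH' from pos 10. Output: "THTHTHTHTHTHTHTH"

Answer: THTHTHTHTHTHTHTH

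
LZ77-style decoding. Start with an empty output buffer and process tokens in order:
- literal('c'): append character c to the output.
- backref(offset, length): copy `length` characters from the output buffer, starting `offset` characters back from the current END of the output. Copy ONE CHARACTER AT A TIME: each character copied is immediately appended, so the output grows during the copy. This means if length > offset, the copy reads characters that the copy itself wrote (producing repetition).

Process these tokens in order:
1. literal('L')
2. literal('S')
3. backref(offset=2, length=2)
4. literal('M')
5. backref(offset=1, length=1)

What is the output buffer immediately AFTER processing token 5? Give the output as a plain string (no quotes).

Token 1: literal('L'). Output: "L"
Token 2: literal('S'). Output: "LS"
Token 3: backref(off=2, len=2). Copied 'LS' from pos 0. Output: "LSLS"
Token 4: literal('M'). Output: "LSLSM"
Token 5: backref(off=1, len=1). Copied 'M' from pos 4. Output: "LSLSMM"

Answer: LSLSMM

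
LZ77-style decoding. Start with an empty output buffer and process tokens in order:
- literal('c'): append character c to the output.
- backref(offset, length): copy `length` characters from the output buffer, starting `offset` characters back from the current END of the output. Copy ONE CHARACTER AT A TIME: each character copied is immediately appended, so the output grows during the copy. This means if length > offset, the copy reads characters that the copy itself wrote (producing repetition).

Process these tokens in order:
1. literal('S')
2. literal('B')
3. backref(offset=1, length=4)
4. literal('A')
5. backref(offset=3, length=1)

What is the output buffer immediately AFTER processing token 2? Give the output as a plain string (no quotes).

Token 1: literal('S'). Output: "S"
Token 2: literal('B'). Output: "SB"

Answer: SB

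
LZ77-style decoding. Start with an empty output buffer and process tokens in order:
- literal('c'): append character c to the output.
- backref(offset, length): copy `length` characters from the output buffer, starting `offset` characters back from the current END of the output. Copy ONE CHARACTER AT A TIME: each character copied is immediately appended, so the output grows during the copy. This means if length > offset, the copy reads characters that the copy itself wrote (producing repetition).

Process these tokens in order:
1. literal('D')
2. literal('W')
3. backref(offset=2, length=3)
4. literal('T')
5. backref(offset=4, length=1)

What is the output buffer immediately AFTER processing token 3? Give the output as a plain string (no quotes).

Answer: DWDWD

Derivation:
Token 1: literal('D'). Output: "D"
Token 2: literal('W'). Output: "DW"
Token 3: backref(off=2, len=3) (overlapping!). Copied 'DWD' from pos 0. Output: "DWDWD"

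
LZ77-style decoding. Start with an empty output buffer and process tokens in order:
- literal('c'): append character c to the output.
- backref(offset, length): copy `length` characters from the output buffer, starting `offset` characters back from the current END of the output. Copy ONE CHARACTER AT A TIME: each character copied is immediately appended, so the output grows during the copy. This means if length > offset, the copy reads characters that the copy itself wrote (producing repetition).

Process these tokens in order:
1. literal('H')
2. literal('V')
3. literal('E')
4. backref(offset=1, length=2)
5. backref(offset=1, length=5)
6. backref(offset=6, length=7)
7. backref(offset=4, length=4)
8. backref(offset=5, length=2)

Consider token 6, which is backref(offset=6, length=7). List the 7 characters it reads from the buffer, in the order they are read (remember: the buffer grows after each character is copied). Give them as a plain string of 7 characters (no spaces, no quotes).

Answer: EEEEEEE

Derivation:
Token 1: literal('H'). Output: "H"
Token 2: literal('V'). Output: "HV"
Token 3: literal('E'). Output: "HVE"
Token 4: backref(off=1, len=2) (overlapping!). Copied 'EE' from pos 2. Output: "HVEEE"
Token 5: backref(off=1, len=5) (overlapping!). Copied 'EEEEE' from pos 4. Output: "HVEEEEEEEE"
Token 6: backref(off=6, len=7). Buffer before: "HVEEEEEEEE" (len 10)
  byte 1: read out[4]='E', append. Buffer now: "HVEEEEEEEEE"
  byte 2: read out[5]='E', append. Buffer now: "HVEEEEEEEEEE"
  byte 3: read out[6]='E', append. Buffer now: "HVEEEEEEEEEEE"
  byte 4: read out[7]='E', append. Buffer now: "HVEEEEEEEEEEEE"
  byte 5: read out[8]='E', append. Buffer now: "HVEEEEEEEEEEEEE"
  byte 6: read out[9]='E', append. Buffer now: "HVEEEEEEEEEEEEEE"
  byte 7: read out[10]='E', append. Buffer now: "HVEEEEEEEEEEEEEEE"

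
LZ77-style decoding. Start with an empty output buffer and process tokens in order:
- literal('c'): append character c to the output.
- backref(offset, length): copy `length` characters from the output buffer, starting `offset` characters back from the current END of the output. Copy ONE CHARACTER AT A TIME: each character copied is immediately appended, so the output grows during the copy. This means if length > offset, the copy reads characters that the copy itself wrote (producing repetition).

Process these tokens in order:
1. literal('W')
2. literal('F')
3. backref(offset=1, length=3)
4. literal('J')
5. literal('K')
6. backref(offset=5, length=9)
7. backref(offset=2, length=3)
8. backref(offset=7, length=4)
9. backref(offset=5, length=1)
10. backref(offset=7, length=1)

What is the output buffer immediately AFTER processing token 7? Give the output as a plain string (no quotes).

Token 1: literal('W'). Output: "W"
Token 2: literal('F'). Output: "WF"
Token 3: backref(off=1, len=3) (overlapping!). Copied 'FFF' from pos 1. Output: "WFFFF"
Token 4: literal('J'). Output: "WFFFFJ"
Token 5: literal('K'). Output: "WFFFFJK"
Token 6: backref(off=5, len=9) (overlapping!). Copied 'FFFJKFFFJ' from pos 2. Output: "WFFFFJKFFFJKFFFJ"
Token 7: backref(off=2, len=3) (overlapping!). Copied 'FJF' from pos 14. Output: "WFFFFJKFFFJKFFFJFJF"

Answer: WFFFFJKFFFJKFFFJFJF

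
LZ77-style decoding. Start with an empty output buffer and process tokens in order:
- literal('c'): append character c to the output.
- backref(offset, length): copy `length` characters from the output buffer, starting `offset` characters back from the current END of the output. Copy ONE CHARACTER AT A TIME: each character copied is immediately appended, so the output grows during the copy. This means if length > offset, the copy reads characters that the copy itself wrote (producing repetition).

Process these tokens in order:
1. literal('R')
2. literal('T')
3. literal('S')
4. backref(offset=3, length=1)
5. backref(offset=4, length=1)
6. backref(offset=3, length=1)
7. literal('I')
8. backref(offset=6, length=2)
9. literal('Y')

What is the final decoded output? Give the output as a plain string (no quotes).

Answer: RTSRRSITSY

Derivation:
Token 1: literal('R'). Output: "R"
Token 2: literal('T'). Output: "RT"
Token 3: literal('S'). Output: "RTS"
Token 4: backref(off=3, len=1). Copied 'R' from pos 0. Output: "RTSR"
Token 5: backref(off=4, len=1). Copied 'R' from pos 0. Output: "RTSRR"
Token 6: backref(off=3, len=1). Copied 'S' from pos 2. Output: "RTSRRS"
Token 7: literal('I'). Output: "RTSRRSI"
Token 8: backref(off=6, len=2). Copied 'TS' from pos 1. Output: "RTSRRSITS"
Token 9: literal('Y'). Output: "RTSRRSITSY"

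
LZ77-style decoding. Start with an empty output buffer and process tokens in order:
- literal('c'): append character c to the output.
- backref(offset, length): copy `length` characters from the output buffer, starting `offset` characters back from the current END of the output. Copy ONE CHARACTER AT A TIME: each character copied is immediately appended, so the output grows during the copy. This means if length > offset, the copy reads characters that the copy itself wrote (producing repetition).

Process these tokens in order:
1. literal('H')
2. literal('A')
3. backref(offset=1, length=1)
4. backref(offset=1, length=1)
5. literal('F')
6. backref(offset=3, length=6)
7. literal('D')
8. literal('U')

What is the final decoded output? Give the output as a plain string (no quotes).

Answer: HAAAFAAFAAFDU

Derivation:
Token 1: literal('H'). Output: "H"
Token 2: literal('A'). Output: "HA"
Token 3: backref(off=1, len=1). Copied 'A' from pos 1. Output: "HAA"
Token 4: backref(off=1, len=1). Copied 'A' from pos 2. Output: "HAAA"
Token 5: literal('F'). Output: "HAAAF"
Token 6: backref(off=3, len=6) (overlapping!). Copied 'AAFAAF' from pos 2. Output: "HAAAFAAFAAF"
Token 7: literal('D'). Output: "HAAAFAAFAAFD"
Token 8: literal('U'). Output: "HAAAFAAFAAFDU"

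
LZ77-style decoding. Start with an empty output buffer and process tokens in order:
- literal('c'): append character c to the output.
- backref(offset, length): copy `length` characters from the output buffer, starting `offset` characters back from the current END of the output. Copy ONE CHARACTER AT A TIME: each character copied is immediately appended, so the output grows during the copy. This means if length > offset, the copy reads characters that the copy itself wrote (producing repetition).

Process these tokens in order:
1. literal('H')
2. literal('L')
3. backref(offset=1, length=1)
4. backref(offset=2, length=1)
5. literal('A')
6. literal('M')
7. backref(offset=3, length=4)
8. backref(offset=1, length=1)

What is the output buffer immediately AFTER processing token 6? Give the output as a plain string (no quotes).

Token 1: literal('H'). Output: "H"
Token 2: literal('L'). Output: "HL"
Token 3: backref(off=1, len=1). Copied 'L' from pos 1. Output: "HLL"
Token 4: backref(off=2, len=1). Copied 'L' from pos 1. Output: "HLLL"
Token 5: literal('A'). Output: "HLLLA"
Token 6: literal('M'). Output: "HLLLAM"

Answer: HLLLAM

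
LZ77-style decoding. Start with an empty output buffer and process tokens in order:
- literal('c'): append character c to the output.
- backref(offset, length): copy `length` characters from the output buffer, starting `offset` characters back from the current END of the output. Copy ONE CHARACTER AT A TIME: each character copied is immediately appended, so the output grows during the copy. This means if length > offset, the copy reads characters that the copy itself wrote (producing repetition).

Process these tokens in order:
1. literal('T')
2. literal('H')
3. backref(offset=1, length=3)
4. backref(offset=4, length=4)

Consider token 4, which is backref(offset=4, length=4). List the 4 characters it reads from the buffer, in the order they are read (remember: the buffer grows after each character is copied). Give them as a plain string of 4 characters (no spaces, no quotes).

Token 1: literal('T'). Output: "T"
Token 2: literal('H'). Output: "TH"
Token 3: backref(off=1, len=3) (overlapping!). Copied 'HHH' from pos 1. Output: "THHHH"
Token 4: backref(off=4, len=4). Buffer before: "THHHH" (len 5)
  byte 1: read out[1]='H', append. Buffer now: "THHHHH"
  byte 2: read out[2]='H', append. Buffer now: "THHHHHH"
  byte 3: read out[3]='H', append. Buffer now: "THHHHHHH"
  byte 4: read out[4]='H', append. Buffer now: "THHHHHHHH"

Answer: HHHH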